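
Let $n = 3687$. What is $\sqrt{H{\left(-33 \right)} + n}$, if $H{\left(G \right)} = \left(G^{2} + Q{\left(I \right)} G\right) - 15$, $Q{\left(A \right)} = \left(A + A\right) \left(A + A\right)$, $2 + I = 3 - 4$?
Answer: $3 \sqrt{397} \approx 59.775$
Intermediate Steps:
$I = -3$ ($I = -2 + \left(3 - 4\right) = -2 - 1 = -3$)
$Q{\left(A \right)} = 4 A^{2}$ ($Q{\left(A \right)} = 2 A 2 A = 4 A^{2}$)
$H{\left(G \right)} = -15 + G^{2} + 36 G$ ($H{\left(G \right)} = \left(G^{2} + 4 \left(-3\right)^{2} G\right) - 15 = \left(G^{2} + 4 \cdot 9 G\right) - 15 = \left(G^{2} + 36 G\right) - 15 = -15 + G^{2} + 36 G$)
$\sqrt{H{\left(-33 \right)} + n} = \sqrt{\left(-15 + \left(-33\right)^{2} + 36 \left(-33\right)\right) + 3687} = \sqrt{\left(-15 + 1089 - 1188\right) + 3687} = \sqrt{-114 + 3687} = \sqrt{3573} = 3 \sqrt{397}$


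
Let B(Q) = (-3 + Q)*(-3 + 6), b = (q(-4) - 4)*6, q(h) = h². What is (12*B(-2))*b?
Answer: -12960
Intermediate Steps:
b = 72 (b = ((-4)² - 4)*6 = (16 - 4)*6 = 12*6 = 72)
B(Q) = -9 + 3*Q (B(Q) = (-3 + Q)*3 = -9 + 3*Q)
(12*B(-2))*b = (12*(-9 + 3*(-2)))*72 = (12*(-9 - 6))*72 = (12*(-15))*72 = -180*72 = -12960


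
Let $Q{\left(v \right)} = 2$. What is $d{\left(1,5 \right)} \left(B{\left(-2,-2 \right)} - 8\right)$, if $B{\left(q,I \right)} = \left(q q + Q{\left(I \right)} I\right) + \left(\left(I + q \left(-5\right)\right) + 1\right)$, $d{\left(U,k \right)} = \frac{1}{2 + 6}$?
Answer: $\frac{1}{8} \approx 0.125$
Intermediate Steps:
$d{\left(U,k \right)} = \frac{1}{8}$
$B{\left(q,I \right)} = 1 + q^{2} - 5 q + 3 I$ ($B{\left(q,I \right)} = \left(q q + 2 I\right) + \left(\left(I + q \left(-5\right)\right) + 1\right) = \left(q^{2} + 2 I\right) + \left(\left(I - 5 q\right) + 1\right) = \left(q^{2} + 2 I\right) + \left(1 + I - 5 q\right) = 1 + q^{2} - 5 q + 3 I$)
$d{\left(1,5 \right)} \left(B{\left(-2,-2 \right)} - 8\right) = \frac{\left(1 + \left(-2\right)^{2} - -10 + 3 \left(-2\right)\right) - 8}{8} = \frac{\left(1 + 4 + 10 - 6\right) - 8}{8} = \frac{9 - 8}{8} = \frac{1}{8} \cdot 1 = \frac{1}{8}$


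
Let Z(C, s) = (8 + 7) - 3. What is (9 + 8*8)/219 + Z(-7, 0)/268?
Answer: 76/201 ≈ 0.37811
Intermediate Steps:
Z(C, s) = 12 (Z(C, s) = 15 - 3 = 12)
(9 + 8*8)/219 + Z(-7, 0)/268 = (9 + 8*8)/219 + 12/268 = (9 + 64)*(1/219) + 12*(1/268) = 73*(1/219) + 3/67 = ⅓ + 3/67 = 76/201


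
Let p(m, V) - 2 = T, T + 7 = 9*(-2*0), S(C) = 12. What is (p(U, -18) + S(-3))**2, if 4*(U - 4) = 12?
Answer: 49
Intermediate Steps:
U = 7 (U = 4 + (1/4)*12 = 4 + 3 = 7)
T = -7 (T = -7 + 9*(-2*0) = -7 + 9*0 = -7 + 0 = -7)
p(m, V) = -5 (p(m, V) = 2 - 7 = -5)
(p(U, -18) + S(-3))**2 = (-5 + 12)**2 = 7**2 = 49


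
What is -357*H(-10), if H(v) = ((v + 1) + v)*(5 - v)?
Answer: 101745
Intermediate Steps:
H(v) = (1 + 2*v)*(5 - v) (H(v) = ((1 + v) + v)*(5 - v) = (1 + 2*v)*(5 - v))
-357*H(-10) = -357*(5 - 2*(-10)² + 9*(-10)) = -357*(5 - 2*100 - 90) = -357*(5 - 200 - 90) = -357*(-285) = 101745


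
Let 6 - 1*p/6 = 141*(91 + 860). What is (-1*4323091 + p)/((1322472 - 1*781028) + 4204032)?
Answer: -5127601/4745476 ≈ -1.0805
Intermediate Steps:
p = -804510 (p = 36 - 846*(91 + 860) = 36 - 846*951 = 36 - 6*134091 = 36 - 804546 = -804510)
(-1*4323091 + p)/((1322472 - 1*781028) + 4204032) = (-1*4323091 - 804510)/((1322472 - 1*781028) + 4204032) = (-4323091 - 804510)/((1322472 - 781028) + 4204032) = -5127601/(541444 + 4204032) = -5127601/4745476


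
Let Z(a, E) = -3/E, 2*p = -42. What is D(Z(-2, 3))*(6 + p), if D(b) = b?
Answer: 15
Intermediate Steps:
p = -21 (p = (½)*(-42) = -21)
D(Z(-2, 3))*(6 + p) = (-3/3)*(6 - 21) = -3*⅓*(-15) = -1*(-15) = 15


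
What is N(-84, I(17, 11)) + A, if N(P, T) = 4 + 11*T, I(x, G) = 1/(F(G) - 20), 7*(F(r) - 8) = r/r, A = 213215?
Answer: 17697100/83 ≈ 2.1322e+5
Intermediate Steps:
F(r) = 57/7 (F(r) = 8 + (r/r)/7 = 8 + (⅐)*1 = 8 + ⅐ = 57/7)
I(x, G) = -7/83 (I(x, G) = 1/(57/7 - 20) = 1/(-83/7) = -7/83)
N(-84, I(17, 11)) + A = (4 + 11*(-7/83)) + 213215 = (4 - 77/83) + 213215 = 255/83 + 213215 = 17697100/83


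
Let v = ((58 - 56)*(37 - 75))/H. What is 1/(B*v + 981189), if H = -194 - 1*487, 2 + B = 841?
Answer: 681/668253473 ≈ 1.0191e-6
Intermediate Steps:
B = 839 (B = -2 + 841 = 839)
H = -681 (H = -194 - 487 = -681)
v = 76/681 (v = ((58 - 56)*(37 - 75))/(-681) = (2*(-38))*(-1/681) = -76*(-1/681) = 76/681 ≈ 0.11160)
1/(B*v + 981189) = 1/(839*(76/681) + 981189) = 1/(63764/681 + 981189) = 1/(668253473/681) = 681/668253473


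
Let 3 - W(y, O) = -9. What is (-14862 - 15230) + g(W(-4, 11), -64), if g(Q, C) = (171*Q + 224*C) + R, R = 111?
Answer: -42265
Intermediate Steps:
W(y, O) = 12 (W(y, O) = 3 - 1*(-9) = 3 + 9 = 12)
g(Q, C) = 111 + 171*Q + 224*C (g(Q, C) = (171*Q + 224*C) + 111 = 111 + 171*Q + 224*C)
(-14862 - 15230) + g(W(-4, 11), -64) = (-14862 - 15230) + (111 + 171*12 + 224*(-64)) = -30092 + (111 + 2052 - 14336) = -30092 - 12173 = -42265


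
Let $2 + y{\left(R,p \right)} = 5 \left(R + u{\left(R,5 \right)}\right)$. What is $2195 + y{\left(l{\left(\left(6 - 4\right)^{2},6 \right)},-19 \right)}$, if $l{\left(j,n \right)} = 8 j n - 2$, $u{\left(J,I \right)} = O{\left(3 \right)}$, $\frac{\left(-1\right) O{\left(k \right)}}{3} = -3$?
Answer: $3188$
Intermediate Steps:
$O{\left(k \right)} = 9$ ($O{\left(k \right)} = \left(-3\right) \left(-3\right) = 9$)
$u{\left(J,I \right)} = 9$
$l{\left(j,n \right)} = -2 + 8 j n$ ($l{\left(j,n \right)} = 8 j n - 2 = -2 + 8 j n$)
$y{\left(R,p \right)} = 43 + 5 R$ ($y{\left(R,p \right)} = -2 + 5 \left(R + 9\right) = -2 + 5 \left(9 + R\right) = -2 + \left(45 + 5 R\right) = 43 + 5 R$)
$2195 + y{\left(l{\left(\left(6 - 4\right)^{2},6 \right)},-19 \right)} = 2195 + \left(43 + 5 \left(-2 + 8 \left(6 - 4\right)^{2} \cdot 6\right)\right) = 2195 + \left(43 + 5 \left(-2 + 8 \cdot 2^{2} \cdot 6\right)\right) = 2195 + \left(43 + 5 \left(-2 + 8 \cdot 4 \cdot 6\right)\right) = 2195 + \left(43 + 5 \left(-2 + 192\right)\right) = 2195 + \left(43 + 5 \cdot 190\right) = 2195 + \left(43 + 950\right) = 2195 + 993 = 3188$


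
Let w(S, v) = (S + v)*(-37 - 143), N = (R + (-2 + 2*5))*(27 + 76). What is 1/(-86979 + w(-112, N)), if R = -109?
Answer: 1/1805721 ≈ 5.5379e-7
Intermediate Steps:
N = -10403 (N = (-109 + (-2 + 2*5))*(27 + 76) = (-109 + (-2 + 10))*103 = (-109 + 8)*103 = -101*103 = -10403)
w(S, v) = -180*S - 180*v (w(S, v) = (S + v)*(-180) = -180*S - 180*v)
1/(-86979 + w(-112, N)) = 1/(-86979 + (-180*(-112) - 180*(-10403))) = 1/(-86979 + (20160 + 1872540)) = 1/(-86979 + 1892700) = 1/1805721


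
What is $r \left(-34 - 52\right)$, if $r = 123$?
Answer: $-10578$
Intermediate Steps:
$r \left(-34 - 52\right) = 123 \left(-34 - 52\right) = 123 \left(-86\right) = -10578$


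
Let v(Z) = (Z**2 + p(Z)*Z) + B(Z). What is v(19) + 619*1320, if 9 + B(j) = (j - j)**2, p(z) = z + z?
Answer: 818154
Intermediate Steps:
p(z) = 2*z
B(j) = -9 (B(j) = -9 + (j - j)**2 = -9 + 0**2 = -9 + 0 = -9)
v(Z) = -9 + 3*Z**2 (v(Z) = (Z**2 + (2*Z)*Z) - 9 = (Z**2 + 2*Z**2) - 9 = 3*Z**2 - 9 = -9 + 3*Z**2)
v(19) + 619*1320 = (-9 + 3*19**2) + 619*1320 = (-9 + 3*361) + 817080 = (-9 + 1083) + 817080 = 1074 + 817080 = 818154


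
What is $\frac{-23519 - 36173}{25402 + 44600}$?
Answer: $- \frac{29846}{35001} \approx -0.85272$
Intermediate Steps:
$\frac{-23519 - 36173}{25402 + 44600} = - \frac{59692}{70002} = \left(-59692\right) \frac{1}{70002} = - \frac{29846}{35001}$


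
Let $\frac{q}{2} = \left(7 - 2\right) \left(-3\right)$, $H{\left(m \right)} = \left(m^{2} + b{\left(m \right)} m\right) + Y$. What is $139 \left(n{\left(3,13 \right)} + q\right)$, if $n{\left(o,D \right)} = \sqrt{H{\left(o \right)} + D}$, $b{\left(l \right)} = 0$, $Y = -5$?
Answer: $-4170 + 139 \sqrt{17} \approx -3596.9$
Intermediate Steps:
$H{\left(m \right)} = -5 + m^{2}$ ($H{\left(m \right)} = \left(m^{2} + 0 m\right) - 5 = \left(m^{2} + 0\right) - 5 = m^{2} - 5 = -5 + m^{2}$)
$n{\left(o,D \right)} = \sqrt{-5 + D + o^{2}}$ ($n{\left(o,D \right)} = \sqrt{\left(-5 + o^{2}\right) + D} = \sqrt{-5 + D + o^{2}}$)
$q = -30$ ($q = 2 \left(7 - 2\right) \left(-3\right) = 2 \cdot 5 \left(-3\right) = 2 \left(-15\right) = -30$)
$139 \left(n{\left(3,13 \right)} + q\right) = 139 \left(\sqrt{-5 + 13 + 3^{2}} - 30\right) = 139 \left(\sqrt{-5 + 13 + 9} - 30\right) = 139 \left(\sqrt{17} - 30\right) = 139 \left(-30 + \sqrt{17}\right) = -4170 + 139 \sqrt{17}$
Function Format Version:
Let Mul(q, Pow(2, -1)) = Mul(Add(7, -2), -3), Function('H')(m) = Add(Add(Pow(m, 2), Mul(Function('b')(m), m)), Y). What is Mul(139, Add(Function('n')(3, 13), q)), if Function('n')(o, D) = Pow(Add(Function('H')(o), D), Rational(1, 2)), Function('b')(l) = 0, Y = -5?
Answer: Add(-4170, Mul(139, Pow(17, Rational(1, 2)))) ≈ -3596.9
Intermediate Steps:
Function('H')(m) = Add(-5, Pow(m, 2)) (Function('H')(m) = Add(Add(Pow(m, 2), Mul(0, m)), -5) = Add(Add(Pow(m, 2), 0), -5) = Add(Pow(m, 2), -5) = Add(-5, Pow(m, 2)))
Function('n')(o, D) = Pow(Add(-5, D, Pow(o, 2)), Rational(1, 2)) (Function('n')(o, D) = Pow(Add(Add(-5, Pow(o, 2)), D), Rational(1, 2)) = Pow(Add(-5, D, Pow(o, 2)), Rational(1, 2)))
q = -30 (q = Mul(2, Mul(Add(7, -2), -3)) = Mul(2, Mul(5, -3)) = Mul(2, -15) = -30)
Mul(139, Add(Function('n')(3, 13), q)) = Mul(139, Add(Pow(Add(-5, 13, Pow(3, 2)), Rational(1, 2)), -30)) = Mul(139, Add(Pow(Add(-5, 13, 9), Rational(1, 2)), -30)) = Mul(139, Add(Pow(17, Rational(1, 2)), -30)) = Mul(139, Add(-30, Pow(17, Rational(1, 2)))) = Add(-4170, Mul(139, Pow(17, Rational(1, 2))))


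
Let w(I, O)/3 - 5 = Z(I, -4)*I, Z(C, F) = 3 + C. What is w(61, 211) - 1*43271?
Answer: -31544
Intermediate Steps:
w(I, O) = 15 + 3*I*(3 + I) (w(I, O) = 15 + 3*((3 + I)*I) = 15 + 3*(I*(3 + I)) = 15 + 3*I*(3 + I))
w(61, 211) - 1*43271 = (15 + 3*61*(3 + 61)) - 1*43271 = (15 + 3*61*64) - 43271 = (15 + 11712) - 43271 = 11727 - 43271 = -31544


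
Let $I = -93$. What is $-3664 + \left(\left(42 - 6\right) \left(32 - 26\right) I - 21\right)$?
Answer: $-23773$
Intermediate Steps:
$-3664 + \left(\left(42 - 6\right) \left(32 - 26\right) I - 21\right) = -3664 + \left(\left(42 - 6\right) \left(32 - 26\right) \left(-93\right) - 21\right) = -3664 + \left(36 \cdot 6 \left(-93\right) - 21\right) = -3664 + \left(216 \left(-93\right) - 21\right) = -3664 - 20109 = -23773$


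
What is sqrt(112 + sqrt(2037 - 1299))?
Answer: sqrt(112 + 3*sqrt(82)) ≈ 11.797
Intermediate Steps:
sqrt(112 + sqrt(2037 - 1299)) = sqrt(112 + sqrt(738)) = sqrt(112 + 3*sqrt(82))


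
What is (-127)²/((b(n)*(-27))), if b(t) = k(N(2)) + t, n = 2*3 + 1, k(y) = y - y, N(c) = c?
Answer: -16129/189 ≈ -85.339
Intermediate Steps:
k(y) = 0
n = 7 (n = 6 + 1 = 7)
b(t) = t (b(t) = 0 + t = t)
(-127)²/((b(n)*(-27))) = (-127)²/((7*(-27))) = 16129/(-189) = 16129*(-1/189) = -16129/189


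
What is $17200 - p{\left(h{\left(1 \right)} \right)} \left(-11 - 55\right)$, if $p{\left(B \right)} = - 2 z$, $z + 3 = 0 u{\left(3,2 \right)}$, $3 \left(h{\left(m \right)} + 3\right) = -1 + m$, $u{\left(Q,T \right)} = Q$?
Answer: $17596$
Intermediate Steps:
$h{\left(m \right)} = - \frac{10}{3} + \frac{m}{3}$ ($h{\left(m \right)} = -3 + \frac{-1 + m}{3} = -3 + \left(- \frac{1}{3} + \frac{m}{3}\right) = - \frac{10}{3} + \frac{m}{3}$)
$z = -3$ ($z = -3 + 0 \cdot 3 = -3 + 0 = -3$)
$p{\left(B \right)} = 6$ ($p{\left(B \right)} = \left(-2\right) \left(-3\right) = 6$)
$17200 - p{\left(h{\left(1 \right)} \right)} \left(-11 - 55\right) = 17200 - 6 \left(-11 - 55\right) = 17200 - 6 \left(-66\right) = 17200 - -396 = 17200 + 396 = 17596$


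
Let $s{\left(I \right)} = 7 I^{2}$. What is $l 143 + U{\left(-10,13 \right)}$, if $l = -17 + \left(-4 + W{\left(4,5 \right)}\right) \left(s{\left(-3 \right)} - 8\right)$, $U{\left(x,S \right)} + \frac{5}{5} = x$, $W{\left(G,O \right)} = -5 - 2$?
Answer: $-88957$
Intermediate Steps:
$W{\left(G,O \right)} = -7$
$U{\left(x,S \right)} = -1 + x$
$l = -622$ ($l = -17 + \left(-4 - 7\right) \left(7 \left(-3\right)^{2} - 8\right) = -17 - 11 \left(7 \cdot 9 - 8\right) = -17 - 11 \left(63 - 8\right) = -17 - 605 = -622$)
$l 143 + U{\left(-10,13 \right)} = \left(-622\right) 143 - 11 = -88946 - 11 = -88957$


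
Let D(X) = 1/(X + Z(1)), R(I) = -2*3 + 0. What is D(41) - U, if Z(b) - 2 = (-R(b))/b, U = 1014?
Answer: -49685/49 ≈ -1014.0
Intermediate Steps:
R(I) = -6 (R(I) = -6 + 0 = -6)
Z(b) = 2 + 6/b (Z(b) = 2 + (-1*(-6))/b = 2 + 6/b)
D(X) = 1/(8 + X) (D(X) = 1/(X + (2 + 6/1)) = 1/(X + (2 + 6*1)) = 1/(X + (2 + 6)) = 1/(X + 8) = 1/(8 + X))
D(41) - U = 1/(8 + 41) - 1*1014 = 1/49 - 1014 = -49685/49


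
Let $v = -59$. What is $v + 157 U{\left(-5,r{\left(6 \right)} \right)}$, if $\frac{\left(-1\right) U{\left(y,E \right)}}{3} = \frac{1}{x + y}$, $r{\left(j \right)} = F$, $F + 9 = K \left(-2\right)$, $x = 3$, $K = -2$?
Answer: $\frac{353}{2} \approx 176.5$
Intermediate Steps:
$F = -5$ ($F = -9 - -4 = -9 + 4 = -5$)
$r{\left(j \right)} = -5$
$U{\left(y,E \right)} = - \frac{3}{3 + y}$
$v + 157 U{\left(-5,r{\left(6 \right)} \right)} = -59 + 157 \left(- \frac{3}{3 - 5}\right) = -59 + 157 \left(- \frac{3}{-2}\right) = -59 + 157 \left(\left(-3\right) \left(- \frac{1}{2}\right)\right) = -59 + 157 \cdot \frac{3}{2} = -59 + \frac{471}{2} = \frac{353}{2}$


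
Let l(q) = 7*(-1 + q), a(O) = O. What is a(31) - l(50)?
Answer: -312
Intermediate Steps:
l(q) = -7 + 7*q
a(31) - l(50) = 31 - (-7 + 7*50) = 31 - (-7 + 350) = 31 - 1*343 = 31 - 343 = -312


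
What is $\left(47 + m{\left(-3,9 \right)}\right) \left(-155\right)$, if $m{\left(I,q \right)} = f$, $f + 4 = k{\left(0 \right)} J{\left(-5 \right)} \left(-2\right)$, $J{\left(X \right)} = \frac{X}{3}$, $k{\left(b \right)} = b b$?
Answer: $-6665$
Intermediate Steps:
$k{\left(b \right)} = b^{2}$
$J{\left(X \right)} = \frac{X}{3}$ ($J{\left(X \right)} = X \frac{1}{3} = \frac{X}{3}$)
$f = -4$ ($f = -4 + 0^{2} \cdot \frac{1}{3} \left(-5\right) \left(-2\right) = -4 + 0 \left(- \frac{5}{3}\right) \left(-2\right) = -4 + 0 \left(-2\right) = -4 + 0 = -4$)
$m{\left(I,q \right)} = -4$
$\left(47 + m{\left(-3,9 \right)}\right) \left(-155\right) = \left(47 - 4\right) \left(-155\right) = 43 \left(-155\right) = -6665$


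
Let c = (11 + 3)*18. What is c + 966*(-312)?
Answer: -301140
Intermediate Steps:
c = 252 (c = 14*18 = 252)
c + 966*(-312) = 252 + 966*(-312) = 252 - 301392 = -301140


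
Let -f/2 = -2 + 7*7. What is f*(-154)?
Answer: 14476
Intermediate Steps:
f = -94 (f = -2*(-2 + 7*7) = -2*(-2 + 49) = -2*47 = -94)
f*(-154) = -94*(-154) = 14476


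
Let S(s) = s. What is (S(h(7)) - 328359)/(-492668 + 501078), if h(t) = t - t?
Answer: -328359/8410 ≈ -39.044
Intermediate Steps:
h(t) = 0
(S(h(7)) - 328359)/(-492668 + 501078) = (0 - 328359)/(-492668 + 501078) = -328359/8410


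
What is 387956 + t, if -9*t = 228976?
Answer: 3262628/9 ≈ 3.6251e+5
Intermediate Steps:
t = -228976/9 (t = -1/9*228976 = -228976/9 ≈ -25442.)
387956 + t = 387956 - 228976/9 = 3262628/9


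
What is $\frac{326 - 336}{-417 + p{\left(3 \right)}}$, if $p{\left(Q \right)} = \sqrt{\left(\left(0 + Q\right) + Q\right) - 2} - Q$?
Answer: $\frac{5}{209} \approx 0.023923$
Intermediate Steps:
$p{\left(Q \right)} = \sqrt{-2 + 2 Q} - Q$ ($p{\left(Q \right)} = \sqrt{\left(Q + Q\right) - 2} - Q = \sqrt{2 Q - 2} - Q = \sqrt{-2 + 2 Q} - Q$)
$\frac{326 - 336}{-417 + p{\left(3 \right)}} = \frac{326 - 336}{-417 + \left(\sqrt{-2 + 2 \cdot 3} - 3\right)} = - \frac{10}{-417 - \left(3 - \sqrt{-2 + 6}\right)} = - \frac{10}{-417 - \left(3 - \sqrt{4}\right)} = - \frac{10}{-417 + \left(2 - 3\right)} = - \frac{10}{-417 - 1} = - \frac{10}{-418} = \left(-10\right) \left(- \frac{1}{418}\right) = \frac{5}{209}$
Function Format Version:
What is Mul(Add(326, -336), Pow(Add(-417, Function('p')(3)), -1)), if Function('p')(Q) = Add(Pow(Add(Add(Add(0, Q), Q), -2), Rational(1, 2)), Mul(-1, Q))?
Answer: Rational(5, 209) ≈ 0.023923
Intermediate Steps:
Function('p')(Q) = Add(Pow(Add(-2, Mul(2, Q)), Rational(1, 2)), Mul(-1, Q)) (Function('p')(Q) = Add(Pow(Add(Add(Q, Q), -2), Rational(1, 2)), Mul(-1, Q)) = Add(Pow(Add(Mul(2, Q), -2), Rational(1, 2)), Mul(-1, Q)) = Add(Pow(Add(-2, Mul(2, Q)), Rational(1, 2)), Mul(-1, Q)))
Mul(Add(326, -336), Pow(Add(-417, Function('p')(3)), -1)) = Mul(Add(326, -336), Pow(Add(-417, Add(Pow(Add(-2, Mul(2, 3)), Rational(1, 2)), Mul(-1, 3))), -1)) = Mul(-10, Pow(Add(-417, Add(Pow(Add(-2, 6), Rational(1, 2)), -3)), -1)) = Mul(-10, Pow(Add(-417, Add(Pow(4, Rational(1, 2)), -3)), -1)) = Mul(-10, Pow(Add(-417, Add(2, -3)), -1)) = Mul(-10, Pow(Add(-417, -1), -1)) = Mul(-10, Pow(-418, -1)) = Mul(-10, Rational(-1, 418)) = Rational(5, 209)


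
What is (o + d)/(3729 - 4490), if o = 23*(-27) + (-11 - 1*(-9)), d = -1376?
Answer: 1999/761 ≈ 2.6268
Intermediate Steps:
o = -623 (o = -621 + (-11 + 9) = -621 - 2 = -623)
(o + d)/(3729 - 4490) = (-623 - 1376)/(3729 - 4490) = -1999/(-761) = -1999*(-1/761) = 1999/761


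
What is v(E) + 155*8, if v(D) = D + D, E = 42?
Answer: 1324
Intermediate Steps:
v(D) = 2*D
v(E) + 155*8 = 2*42 + 155*8 = 84 + 1240 = 1324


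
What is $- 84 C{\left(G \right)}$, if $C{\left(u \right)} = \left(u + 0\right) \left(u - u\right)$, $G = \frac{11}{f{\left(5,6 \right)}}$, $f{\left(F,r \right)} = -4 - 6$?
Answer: $0$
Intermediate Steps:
$f{\left(F,r \right)} = -10$ ($f{\left(F,r \right)} = -4 - 6 = -10$)
$G = - \frac{11}{10}$ ($G = \frac{11}{-10} = 11 \left(- \frac{1}{10}\right) = - \frac{11}{10} \approx -1.1$)
$C{\left(u \right)} = 0$ ($C{\left(u \right)} = u 0 = 0$)
$- 84 C{\left(G \right)} = \left(-84\right) 0 = 0$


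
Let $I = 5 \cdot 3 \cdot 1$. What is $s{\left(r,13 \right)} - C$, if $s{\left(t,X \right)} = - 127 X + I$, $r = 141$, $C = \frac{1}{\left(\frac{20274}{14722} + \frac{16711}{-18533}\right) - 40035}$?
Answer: $- \frac{8935122510510367}{5461566410105} \approx -1636.0$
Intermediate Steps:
$C = - \frac{136421413}{5461566410105}$ ($C = \frac{1}{\left(20274 \cdot \frac{1}{14722} + 16711 \left(- \frac{1}{18533}\right)\right) - 40035} = \frac{1}{\left(\frac{10137}{7361} - \frac{16711}{18533}\right) - 40035} = \frac{1}{\frac{64859350}{136421413} - 40035} = \frac{1}{- \frac{5461566410105}{136421413}} = - \frac{136421413}{5461566410105} \approx -2.4978 \cdot 10^{-5}$)
$I = 15$ ($I = 15 \cdot 1 = 15$)
$s{\left(t,X \right)} = 15 - 127 X$ ($s{\left(t,X \right)} = - 127 X + 15 = 15 - 127 X$)
$s{\left(r,13 \right)} - C = \left(15 - 1651\right) - - \frac{136421413}{5461566410105} = \left(15 - 1651\right) + \frac{136421413}{5461566410105} = -1636 + \frac{136421413}{5461566410105} = - \frac{8935122510510367}{5461566410105}$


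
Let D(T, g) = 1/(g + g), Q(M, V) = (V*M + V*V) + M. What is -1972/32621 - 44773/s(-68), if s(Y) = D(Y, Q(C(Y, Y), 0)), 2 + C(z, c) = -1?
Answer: 8763238226/32621 ≈ 2.6864e+5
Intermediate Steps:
C(z, c) = -3 (C(z, c) = -2 - 1 = -3)
Q(M, V) = M + V² + M*V (Q(M, V) = (M*V + V²) + M = (V² + M*V) + M = M + V² + M*V)
D(T, g) = 1/(2*g)
s(Y) = -⅙ (s(Y) = 1/(2*(-3 + 0² - 3*0)) = 1/(2*(-3 + 0 + 0)) = (½)/(-3) = (½)*(-⅓) = -⅙)
-1972/32621 - 44773/s(-68) = -1972/32621 - 44773/(-⅙) = -1972*1/32621 - 44773*(-6) = -1972/32621 + 268638 = 8763238226/32621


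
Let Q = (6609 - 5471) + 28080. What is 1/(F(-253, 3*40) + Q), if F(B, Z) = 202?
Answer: 1/29420 ≈ 3.3990e-5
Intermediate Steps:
Q = 29218 (Q = 1138 + 28080 = 29218)
1/(F(-253, 3*40) + Q) = 1/(202 + 29218) = 1/29420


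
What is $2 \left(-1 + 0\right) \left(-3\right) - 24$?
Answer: $-18$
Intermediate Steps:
$2 \left(-1 + 0\right) \left(-3\right) - 24 = 2 \left(\left(-1\right) \left(-3\right)\right) - 24 = 2 \cdot 3 - 24 = 6 - 24 = -18$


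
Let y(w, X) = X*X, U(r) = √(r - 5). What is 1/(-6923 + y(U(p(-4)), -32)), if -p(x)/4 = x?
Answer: -1/5899 ≈ -0.00016952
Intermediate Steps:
p(x) = -4*x
U(r) = √(-5 + r)
y(w, X) = X²
1/(-6923 + y(U(p(-4)), -32)) = 1/(-6923 + (-32)²) = 1/(-6923 + 1024) = 1/(-5899) = -1/5899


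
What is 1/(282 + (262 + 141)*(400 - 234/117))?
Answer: 1/160676 ≈ 6.2237e-6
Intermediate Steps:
1/(282 + (262 + 141)*(400 - 234/117)) = 1/(282 + 403*(400 - 234*1/117)) = 1/(282 + 403*(400 - 2)) = 1/(282 + 403*398) = 1/(282 + 160394) = 1/160676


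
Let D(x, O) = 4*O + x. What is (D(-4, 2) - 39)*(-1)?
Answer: 35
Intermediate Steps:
D(x, O) = x + 4*O
(D(-4, 2) - 39)*(-1) = ((-4 + 4*2) - 39)*(-1) = ((-4 + 8) - 39)*(-1) = (4 - 39)*(-1) = -35*(-1) = 35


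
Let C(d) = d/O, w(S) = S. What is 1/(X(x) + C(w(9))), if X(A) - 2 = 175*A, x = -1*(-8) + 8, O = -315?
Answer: 35/98069 ≈ 0.00035689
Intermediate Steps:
x = 16 (x = 8 + 8 = 16)
X(A) = 2 + 175*A
C(d) = -d/315 (C(d) = d/(-315) = d*(-1/315) = -d/315)
1/(X(x) + C(w(9))) = 1/((2 + 175*16) - 1/315*9) = 1/((2 + 2800) - 1/35) = 1/(2802 - 1/35) = 1/(98069/35) = 35/98069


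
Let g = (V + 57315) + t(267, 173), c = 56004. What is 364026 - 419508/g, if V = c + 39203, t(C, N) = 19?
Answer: 6169830062/16949 ≈ 3.6402e+5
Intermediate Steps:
V = 95207 (V = 56004 + 39203 = 95207)
g = 152541 (g = (95207 + 57315) + 19 = 152522 + 19 = 152541)
364026 - 419508/g = 364026 - 419508/152541 = 364026 - 419508*1/152541 = 364026 - 46612/16949 = 6169830062/16949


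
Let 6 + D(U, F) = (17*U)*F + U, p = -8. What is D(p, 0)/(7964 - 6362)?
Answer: -7/801 ≈ -0.0087391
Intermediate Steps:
D(U, F) = -6 + U + 17*F*U (D(U, F) = -6 + ((17*U)*F + U) = -6 + (17*F*U + U) = -6 + (U + 17*F*U) = -6 + U + 17*F*U)
D(p, 0)/(7964 - 6362) = (-6 - 8 + 17*0*(-8))/(7964 - 6362) = (-6 - 8 + 0)/1602 = -14*1/1602 = -7/801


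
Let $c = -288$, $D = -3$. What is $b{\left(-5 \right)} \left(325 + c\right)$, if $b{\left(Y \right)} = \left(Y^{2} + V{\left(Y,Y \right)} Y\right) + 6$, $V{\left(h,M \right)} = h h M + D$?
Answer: $24827$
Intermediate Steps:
$V{\left(h,M \right)} = -3 + M h^{2}$ ($V{\left(h,M \right)} = h h M - 3 = h^{2} M - 3 = M h^{2} - 3 = -3 + M h^{2}$)
$b{\left(Y \right)} = 6 + Y^{2} + Y \left(-3 + Y^{3}\right)$ ($b{\left(Y \right)} = \left(Y^{2} + \left(-3 + Y Y^{2}\right) Y\right) + 6 = \left(Y^{2} + \left(-3 + Y^{3}\right) Y\right) + 6 = \left(Y^{2} + Y \left(-3 + Y^{3}\right)\right) + 6 = 6 + Y^{2} + Y \left(-3 + Y^{3}\right)$)
$b{\left(-5 \right)} \left(325 + c\right) = \left(6 + \left(-5\right)^{2} - 5 \left(-3 + \left(-5\right)^{3}\right)\right) \left(325 - 288\right) = \left(6 + 25 - 5 \left(-3 - 125\right)\right) 37 = \left(6 + 25 - -640\right) 37 = \left(6 + 25 + 640\right) 37 = 671 \cdot 37 = 24827$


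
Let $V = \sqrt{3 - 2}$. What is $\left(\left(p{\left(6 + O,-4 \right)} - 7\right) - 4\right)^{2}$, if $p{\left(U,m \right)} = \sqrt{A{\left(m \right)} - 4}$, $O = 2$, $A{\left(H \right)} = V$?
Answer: $\left(11 - i \sqrt{3}\right)^{2} \approx 118.0 - 38.105 i$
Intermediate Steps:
$V = 1$ ($V = \sqrt{1} = 1$)
$A{\left(H \right)} = 1$
$p{\left(U,m \right)} = i \sqrt{3}$ ($p{\left(U,m \right)} = \sqrt{1 - 4} = \sqrt{-3} = i \sqrt{3}$)
$\left(\left(p{\left(6 + O,-4 \right)} - 7\right) - 4\right)^{2} = \left(\left(i \sqrt{3} - 7\right) - 4\right)^{2} = \left(\left(-7 + i \sqrt{3}\right) - 4\right)^{2} = \left(-11 + i \sqrt{3}\right)^{2}$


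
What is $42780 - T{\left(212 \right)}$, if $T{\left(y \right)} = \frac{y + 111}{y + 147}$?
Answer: $\frac{15357697}{359} \approx 42779.0$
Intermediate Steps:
$T{\left(y \right)} = \frac{111 + y}{147 + y}$
$42780 - T{\left(212 \right)} = 42780 - \frac{111 + 212}{147 + 212} = 42780 - \frac{1}{359} \cdot 323 = 42780 - \frac{323}{359} = \frac{15357697}{359}$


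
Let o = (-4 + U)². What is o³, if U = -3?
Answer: 117649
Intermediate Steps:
o = 49 (o = (-4 - 3)² = (-7)² = 49)
o³ = 49³ = 117649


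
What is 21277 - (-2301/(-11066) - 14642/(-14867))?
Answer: 3500257972155/164518222 ≈ 21276.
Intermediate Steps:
21277 - (-2301/(-11066) - 14642/(-14867)) = 21277 - (-2301*(-1/11066) - 14642*(-1/14867)) = 21277 - (2301/11066 + 14642/14867) = 21277 - 1*196237339/164518222 = 21277 - 196237339/164518222 = 3500257972155/164518222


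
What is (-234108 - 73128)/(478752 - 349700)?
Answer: -76809/32263 ≈ -2.3807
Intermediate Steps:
(-234108 - 73128)/(478752 - 349700) = -307236/129052 = -307236*1/129052 = -76809/32263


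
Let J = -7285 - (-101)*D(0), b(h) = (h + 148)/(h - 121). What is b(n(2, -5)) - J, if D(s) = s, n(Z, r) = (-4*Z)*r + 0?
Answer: 589897/81 ≈ 7282.7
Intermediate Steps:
n(Z, r) = -4*Z*r (n(Z, r) = -4*Z*r + 0 = -4*Z*r)
b(h) = (148 + h)/(-121 + h)
J = -7285 (J = -7285 - (-101)*0 = -7285 - 1*0 = -7285 + 0 = -7285)
b(n(2, -5)) - J = (148 - 4*2*(-5))/(-121 - 4*2*(-5)) - 1*(-7285) = (148 + 40)/(-121 + 40) + 7285 = 188/(-81) + 7285 = -1/81*188 + 7285 = -188/81 + 7285 = 589897/81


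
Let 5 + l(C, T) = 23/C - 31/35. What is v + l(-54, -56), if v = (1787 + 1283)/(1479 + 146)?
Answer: -543293/122850 ≈ -4.4224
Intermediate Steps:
l(C, T) = -206/35 + 23/C (l(C, T) = -5 + (23/C - 31/35) = -5 + (-31/35 + 23/C) = -206/35 + 23/C)
v = 614/325 (v = 3070/1625 = 3070*(1/1625) = 614/325 ≈ 1.8892)
v + l(-54, -56) = 614/325 + (-206/35 + 23/(-54)) = 614/325 + (-206/35 + 23*(-1/54)) = 614/325 + (-206/35 - 23/54) = 614/325 - 11929/1890 = -543293/122850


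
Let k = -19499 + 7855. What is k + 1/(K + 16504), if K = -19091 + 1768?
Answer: -9536437/819 ≈ -11644.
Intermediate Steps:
K = -17323
k = -11644
k + 1/(K + 16504) = -11644 + 1/(-17323 + 16504) = -11644 + 1/(-819) = -11644 - 1/819 = -9536437/819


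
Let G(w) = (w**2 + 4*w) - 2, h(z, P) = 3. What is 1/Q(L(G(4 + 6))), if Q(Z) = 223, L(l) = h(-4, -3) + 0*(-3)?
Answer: 1/223 ≈ 0.0044843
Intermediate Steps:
G(w) = -2 + w**2 + 4*w
L(l) = 3 (L(l) = 3 + 0*(-3) = 3 + 0 = 3)
1/Q(L(G(4 + 6))) = 1/223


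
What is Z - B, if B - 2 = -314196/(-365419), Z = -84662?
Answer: -30938148412/365419 ≈ -84665.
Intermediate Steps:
B = 1045034/365419 (B = 2 - 314196/(-365419) = 2 - 314196*(-1/365419) = 2 + 314196/365419 = 1045034/365419 ≈ 2.8598)
Z - B = -84662 - 1*1045034/365419 = -84662 - 1045034/365419 = -30938148412/365419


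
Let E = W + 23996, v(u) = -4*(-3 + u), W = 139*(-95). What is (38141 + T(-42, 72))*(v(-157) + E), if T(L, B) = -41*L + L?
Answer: 455193851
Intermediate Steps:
W = -13205
v(u) = 12 - 4*u
T(L, B) = -40*L
E = 10791 (E = -13205 + 23996 = 10791)
(38141 + T(-42, 72))*(v(-157) + E) = (38141 - 40*(-42))*((12 - 4*(-157)) + 10791) = (38141 + 1680)*((12 + 628) + 10791) = 39821*(640 + 10791) = 39821*11431 = 455193851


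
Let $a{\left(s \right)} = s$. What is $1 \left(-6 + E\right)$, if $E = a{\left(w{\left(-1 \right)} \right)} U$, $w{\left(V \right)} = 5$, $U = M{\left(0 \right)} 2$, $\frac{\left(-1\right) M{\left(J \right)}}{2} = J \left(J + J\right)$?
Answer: $-6$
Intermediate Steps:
$M{\left(J \right)} = - 4 J^{2}$ ($M{\left(J \right)} = - 2 J \left(J + J\right) = - 2 J 2 J = - 2 \cdot 2 J^{2} = - 4 J^{2}$)
$U = 0$ ($U = - 4 \cdot 0^{2} \cdot 2 = \left(-4\right) 0 \cdot 2 = 0 \cdot 2 = 0$)
$E = 0$ ($E = 5 \cdot 0 = 0$)
$1 \left(-6 + E\right) = 1 \left(-6 + 0\right) = 1 \left(-6\right) = -6$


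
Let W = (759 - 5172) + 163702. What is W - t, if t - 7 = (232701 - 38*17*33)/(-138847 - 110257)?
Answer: 39677994711/249104 ≈ 1.5928e+5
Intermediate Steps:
W = 159289 (W = -4413 + 163702 = 159289)
t = 1532345/249104 (t = 7 + (232701 - 38*17*33)/(-138847 - 110257) = 7 + (232701 - 646*33)/(-249104) = 7 + (232701 - 21318)*(-1/249104) = 7 + 211383*(-1/249104) = 7 - 211383/249104 = 1532345/249104 ≈ 6.1514)
W - t = 159289 - 1*1532345/249104 = 159289 - 1532345/249104 = 39677994711/249104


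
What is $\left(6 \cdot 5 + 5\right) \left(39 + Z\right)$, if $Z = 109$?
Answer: $5180$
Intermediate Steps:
$\left(6 \cdot 5 + 5\right) \left(39 + Z\right) = \left(6 \cdot 5 + 5\right) \left(39 + 109\right) = \left(30 + 5\right) 148 = 35 \cdot 148 = 5180$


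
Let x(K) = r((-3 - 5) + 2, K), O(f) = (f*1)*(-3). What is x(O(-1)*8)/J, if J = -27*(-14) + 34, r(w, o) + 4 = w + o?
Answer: 7/206 ≈ 0.033981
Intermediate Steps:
O(f) = -3*f (O(f) = f*(-3) = -3*f)
r(w, o) = -4 + o + w (r(w, o) = -4 + (w + o) = -4 + (o + w) = -4 + o + w)
J = 412 (J = 378 + 34 = 412)
x(K) = -10 + K (x(K) = -4 + K + ((-3 - 5) + 2) = -4 + K + (-8 + 2) = -4 + K - 6 = -10 + K)
x(O(-1)*8)/J = (-10 - 3*(-1)*8)/412 = (-10 + 3*8)*(1/412) = (-10 + 24)*(1/412) = 14*(1/412) = 7/206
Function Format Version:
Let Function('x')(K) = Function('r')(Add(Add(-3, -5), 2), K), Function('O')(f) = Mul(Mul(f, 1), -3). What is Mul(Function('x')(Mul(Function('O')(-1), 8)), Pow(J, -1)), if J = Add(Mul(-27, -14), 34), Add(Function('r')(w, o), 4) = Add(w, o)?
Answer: Rational(7, 206) ≈ 0.033981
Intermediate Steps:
Function('O')(f) = Mul(-3, f) (Function('O')(f) = Mul(f, -3) = Mul(-3, f))
Function('r')(w, o) = Add(-4, o, w) (Function('r')(w, o) = Add(-4, Add(w, o)) = Add(-4, Add(o, w)) = Add(-4, o, w))
J = 412 (J = Add(378, 34) = 412)
Function('x')(K) = Add(-10, K) (Function('x')(K) = Add(-4, K, Add(Add(-3, -5), 2)) = Add(-4, K, Add(-8, 2)) = Add(-4, K, -6) = Add(-10, K))
Mul(Function('x')(Mul(Function('O')(-1), 8)), Pow(J, -1)) = Mul(Add(-10, Mul(Mul(-3, -1), 8)), Pow(412, -1)) = Mul(Add(-10, Mul(3, 8)), Rational(1, 412)) = Mul(Add(-10, 24), Rational(1, 412)) = Mul(14, Rational(1, 412)) = Rational(7, 206)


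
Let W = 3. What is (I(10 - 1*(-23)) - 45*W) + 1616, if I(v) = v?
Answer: 1514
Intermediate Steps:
(I(10 - 1*(-23)) - 45*W) + 1616 = ((10 - 1*(-23)) - 45*3) + 1616 = ((10 + 23) - 135) + 1616 = (33 - 135) + 1616 = -102 + 1616 = 1514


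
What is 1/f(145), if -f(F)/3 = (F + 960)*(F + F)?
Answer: -1/961350 ≈ -1.0402e-6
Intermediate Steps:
f(F) = -6*F*(960 + F) (f(F) = -3*(F + 960)*(F + F) = -3*(960 + F)*2*F = -6*F*(960 + F))
1/f(145) = 1/(-6*145*(960 + 145)) = 1/(-6*145*1105) = 1/(-961350) = -1/961350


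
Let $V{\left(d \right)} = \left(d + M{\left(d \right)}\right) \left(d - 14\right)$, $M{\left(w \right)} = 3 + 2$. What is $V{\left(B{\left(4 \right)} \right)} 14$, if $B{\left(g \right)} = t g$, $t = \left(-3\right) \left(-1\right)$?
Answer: $-476$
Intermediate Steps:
$t = 3$
$M{\left(w \right)} = 5$
$B{\left(g \right)} = 3 g$
$V{\left(d \right)} = \left(-14 + d\right) \left(5 + d\right)$ ($V{\left(d \right)} = \left(d + 5\right) \left(d - 14\right) = \left(5 + d\right) \left(-14 + d\right) = \left(-14 + d\right) \left(5 + d\right)$)
$V{\left(B{\left(4 \right)} \right)} 14 = \left(-70 + \left(3 \cdot 4\right)^{2} - 9 \cdot 3 \cdot 4\right) 14 = \left(-70 + 12^{2} - 108\right) 14 = \left(-70 + 144 - 108\right) 14 = \left(-34\right) 14 = -476$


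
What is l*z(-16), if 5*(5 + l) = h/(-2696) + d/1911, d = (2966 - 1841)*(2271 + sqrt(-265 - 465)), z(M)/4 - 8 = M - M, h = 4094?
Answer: 9001757288/1073345 + 2400*I*sqrt(730)/637 ≈ 8386.6 + 101.8*I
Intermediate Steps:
z(M) = 32 (z(M) = 32 + 4*(M - M) = 32 + 4*0 = 32 + 0 = 32)
d = 2554875 + 1125*I*sqrt(730) (d = 1125*(2271 + sqrt(-730)) = 1125*(2271 + I*sqrt(730)) = 2554875 + 1125*I*sqrt(730) ≈ 2.5549e+6 + 30396.0*I)
l = 1125219661/4293380 + 75*I*sqrt(730)/637 (l = -5 + (4094/(-2696) + (2554875 + 1125*I*sqrt(730))/1911)/5 = -5 + (4094*(-1/2696) + (2554875 + 1125*I*sqrt(730))*(1/1911))/5 = -5 + (-2047/1348 + (851625/637 + 375*I*sqrt(730)/637))/5 = -5 + (1146686561/858676 + 375*I*sqrt(730)/637)/5 = -5 + (1146686561/4293380 + 75*I*sqrt(730)/637) = 1125219661/4293380 + 75*I*sqrt(730)/637 ≈ 262.08 + 3.1811*I)
l*z(-16) = (1125219661/4293380 + 75*I*sqrt(730)/637)*32 = 9001757288/1073345 + 2400*I*sqrt(730)/637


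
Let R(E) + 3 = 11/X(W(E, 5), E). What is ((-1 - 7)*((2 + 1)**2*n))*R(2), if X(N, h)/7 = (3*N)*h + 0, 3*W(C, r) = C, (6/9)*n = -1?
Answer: -1971/7 ≈ -281.57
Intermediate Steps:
n = -3/2 (n = (3/2)*(-1) = -3/2 ≈ -1.5000)
W(C, r) = C/3
X(N, h) = 21*N*h (X(N, h) = 7*((3*N)*h + 0) = 7*(3*N*h + 0) = 7*(3*N*h) = 21*N*h)
R(E) = -3 + 11/(7*E**2) (R(E) = -3 + 11/((21*(E/3)*E)) = -3 + 11/((7*E**2)) = -3 + 11*(1/(7*E**2)) = -3 + 11/(7*E**2))
((-1 - 7)*((2 + 1)**2*n))*R(2) = ((-1 - 7)*((2 + 1)**2*(-3/2)))*(-3 + (11/7)/2**2) = (-8*3**2*(-3)/2)*(-3 + (11/7)*(1/4)) = (-72*(-3)/2)*(-3 + 11/28) = -8*(-27/2)*(-73/28) = 108*(-73/28) = -1971/7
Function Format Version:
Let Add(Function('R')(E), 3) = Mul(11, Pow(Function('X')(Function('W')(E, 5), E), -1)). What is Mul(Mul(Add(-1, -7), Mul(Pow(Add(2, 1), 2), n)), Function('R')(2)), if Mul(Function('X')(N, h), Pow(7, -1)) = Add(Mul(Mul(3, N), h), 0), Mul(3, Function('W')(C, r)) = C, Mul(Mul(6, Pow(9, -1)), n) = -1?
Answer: Rational(-1971, 7) ≈ -281.57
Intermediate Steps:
n = Rational(-3, 2) (n = Mul(Rational(3, 2), -1) = Rational(-3, 2) ≈ -1.5000)
Function('W')(C, r) = Mul(Rational(1, 3), C)
Function('X')(N, h) = Mul(21, N, h) (Function('X')(N, h) = Mul(7, Add(Mul(Mul(3, N), h), 0)) = Mul(7, Add(Mul(3, N, h), 0)) = Mul(7, Mul(3, N, h)) = Mul(21, N, h))
Function('R')(E) = Add(-3, Mul(Rational(11, 7), Pow(E, -2))) (Function('R')(E) = Add(-3, Mul(11, Pow(Mul(21, Mul(Rational(1, 3), E), E), -1))) = Add(-3, Mul(11, Pow(Mul(7, Pow(E, 2)), -1))) = Add(-3, Mul(11, Mul(Rational(1, 7), Pow(E, -2)))) = Add(-3, Mul(Rational(11, 7), Pow(E, -2))))
Mul(Mul(Add(-1, -7), Mul(Pow(Add(2, 1), 2), n)), Function('R')(2)) = Mul(Mul(Add(-1, -7), Mul(Pow(Add(2, 1), 2), Rational(-3, 2))), Add(-3, Mul(Rational(11, 7), Pow(2, -2)))) = Mul(Mul(-8, Mul(Pow(3, 2), Rational(-3, 2))), Add(-3, Mul(Rational(11, 7), Rational(1, 4)))) = Mul(Mul(-8, Mul(9, Rational(-3, 2))), Add(-3, Rational(11, 28))) = Mul(Mul(-8, Rational(-27, 2)), Rational(-73, 28)) = Mul(108, Rational(-73, 28)) = Rational(-1971, 7)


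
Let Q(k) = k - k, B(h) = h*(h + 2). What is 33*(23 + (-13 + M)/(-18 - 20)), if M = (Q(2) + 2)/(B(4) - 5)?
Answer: 556083/722 ≈ 770.20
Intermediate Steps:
B(h) = h*(2 + h)
Q(k) = 0
M = 2/19 (M = (0 + 2)/(4*(2 + 4) - 5) = 2/(4*6 - 5) = 2/(24 - 5) = 2/19 ≈ 0.10526)
33*(23 + (-13 + M)/(-18 - 20)) = 33*(23 + (-13 + 2/19)/(-18 - 20)) = 33*(23 - 245/19/(-38)) = 33*(23 - 245/19*(-1/38)) = 33*(23 + 245/722) = 33*(16851/722) = 556083/722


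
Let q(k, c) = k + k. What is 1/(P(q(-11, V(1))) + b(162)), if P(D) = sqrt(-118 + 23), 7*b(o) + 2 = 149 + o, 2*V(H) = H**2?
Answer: 2163/100136 - 49*I*sqrt(95)/100136 ≈ 0.021601 - 0.0047694*I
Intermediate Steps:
V(H) = H**2/2
q(k, c) = 2*k
b(o) = 21 + o/7 (b(o) = -2/7 + (149 + o)/7 = -2/7 + (149/7 + o/7) = 21 + o/7)
P(D) = I*sqrt(95) (P(D) = sqrt(-95) = I*sqrt(95))
1/(P(q(-11, V(1))) + b(162)) = 1/(I*sqrt(95) + (21 + (1/7)*162)) = 1/(I*sqrt(95) + (21 + 162/7)) = 1/(I*sqrt(95) + 309/7) = 1/(309/7 + I*sqrt(95))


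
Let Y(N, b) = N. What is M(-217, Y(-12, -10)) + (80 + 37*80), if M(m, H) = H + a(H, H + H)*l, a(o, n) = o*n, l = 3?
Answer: 3892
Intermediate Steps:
a(o, n) = n*o
M(m, H) = H + 6*H² (M(m, H) = H + ((H + H)*H)*3 = H + ((2*H)*H)*3 = H + (2*H²)*3 = H + 6*H²)
M(-217, Y(-12, -10)) + (80 + 37*80) = -12*(1 + 6*(-12)) + (80 + 37*80) = -12*(1 - 72) + (80 + 2960) = -12*(-71) + 3040 = 852 + 3040 = 3892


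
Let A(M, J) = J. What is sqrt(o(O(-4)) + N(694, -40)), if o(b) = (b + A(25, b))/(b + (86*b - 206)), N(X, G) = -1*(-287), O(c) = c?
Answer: sqrt(22022331)/277 ≈ 16.941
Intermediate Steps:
N(X, G) = 287
o(b) = 2*b/(-206 + 87*b) (o(b) = (b + b)/(b + (86*b - 206)) = (2*b)/(b + (-206 + 86*b)) = (2*b)/(-206 + 87*b) = 2*b/(-206 + 87*b))
sqrt(o(O(-4)) + N(694, -40)) = sqrt(2*(-4)/(-206 + 87*(-4)) + 287) = sqrt(2*(-4)/(-206 - 348) + 287) = sqrt(2*(-4)/(-554) + 287) = sqrt(2*(-4)*(-1/554) + 287) = sqrt(4/277 + 287) = sqrt(79503/277) = sqrt(22022331)/277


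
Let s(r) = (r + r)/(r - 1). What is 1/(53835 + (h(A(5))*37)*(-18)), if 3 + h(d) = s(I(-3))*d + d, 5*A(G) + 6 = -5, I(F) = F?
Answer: 1/59496 ≈ 1.6808e-5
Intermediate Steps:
s(r) = 2*r/(-1 + r) (s(r) = (2*r)/(-1 + r) = 2*r/(-1 + r))
A(G) = -11/5 (A(G) = -6/5 + (⅕)*(-5) = -6/5 - 1 = -11/5)
h(d) = -3 + 5*d/2 (h(d) = -3 + ((2*(-3)/(-1 - 3))*d + d) = -3 + ((2*(-3)/(-4))*d + d) = -3 + ((2*(-3)*(-¼))*d + d) = -3 + (3*d/2 + d) = -3 + 5*d/2)
1/(53835 + (h(A(5))*37)*(-18)) = 1/(53835 + ((-3 + (5/2)*(-11/5))*37)*(-18)) = 1/(53835 + ((-3 - 11/2)*37)*(-18)) = 1/(53835 - 17/2*37*(-18)) = 1/(53835 - 629/2*(-18)) = 1/(53835 + 5661) = 1/59496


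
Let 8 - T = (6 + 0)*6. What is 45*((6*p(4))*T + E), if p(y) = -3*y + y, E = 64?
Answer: 63360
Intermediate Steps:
T = -28 (T = 8 - (6 + 0)*6 = 8 - 6*6 = 8 - 1*36 = 8 - 36 = -28)
p(y) = -2*y
45*((6*p(4))*T + E) = 45*((6*(-2*4))*(-28) + 64) = 45*((6*(-8))*(-28) + 64) = 45*(-48*(-28) + 64) = 45*(1344 + 64) = 45*1408 = 63360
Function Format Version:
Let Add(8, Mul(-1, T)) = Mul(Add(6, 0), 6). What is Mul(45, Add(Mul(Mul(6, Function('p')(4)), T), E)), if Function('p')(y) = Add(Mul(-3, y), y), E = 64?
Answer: 63360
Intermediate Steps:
T = -28 (T = Add(8, Mul(-1, Mul(Add(6, 0), 6))) = Add(8, Mul(-1, Mul(6, 6))) = Add(8, Mul(-1, 36)) = Add(8, -36) = -28)
Function('p')(y) = Mul(-2, y)
Mul(45, Add(Mul(Mul(6, Function('p')(4)), T), E)) = Mul(45, Add(Mul(Mul(6, Mul(-2, 4)), -28), 64)) = Mul(45, Add(Mul(Mul(6, -8), -28), 64)) = Mul(45, Add(Mul(-48, -28), 64)) = Mul(45, Add(1344, 64)) = Mul(45, 1408) = 63360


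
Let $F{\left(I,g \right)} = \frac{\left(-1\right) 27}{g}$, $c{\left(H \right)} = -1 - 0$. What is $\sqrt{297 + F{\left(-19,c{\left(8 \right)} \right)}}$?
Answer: $18$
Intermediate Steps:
$c{\left(H \right)} = -1$ ($c{\left(H \right)} = -1 + 0 = -1$)
$F{\left(I,g \right)} = - \frac{27}{g}$
$\sqrt{297 + F{\left(-19,c{\left(8 \right)} \right)}} = \sqrt{297 - \frac{27}{-1}} = \sqrt{297 - -27} = \sqrt{297 + 27} = \sqrt{324} = 18$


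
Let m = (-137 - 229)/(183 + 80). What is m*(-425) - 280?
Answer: 81910/263 ≈ 311.44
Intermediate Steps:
m = -366/263 ≈ -1.3916
m*(-425) - 280 = -366/263*(-425) - 280 = 155550/263 - 280 = 81910/263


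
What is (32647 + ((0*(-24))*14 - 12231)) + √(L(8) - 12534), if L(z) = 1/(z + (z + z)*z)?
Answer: 20416 + I*√57957182/68 ≈ 20416.0 + 111.96*I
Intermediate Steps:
L(z) = 1/(z + 2*z²) (L(z) = 1/(z + (2*z)*z) = 1/(z + 2*z²))
(32647 + ((0*(-24))*14 - 12231)) + √(L(8) - 12534) = (32647 + ((0*(-24))*14 - 12231)) + √(1/(8*(1 + 2*8)) - 12534) = (32647 + (0*14 - 12231)) + √(1/(8*(1 + 16)) - 12534) = (32647 + (0 - 12231)) + √((⅛)/17 - 12534) = (32647 - 12231) + √((⅛)*(1/17) - 12534) = 20416 + √(1/136 - 12534) = 20416 + √(-1704623/136) = 20416 + I*√57957182/68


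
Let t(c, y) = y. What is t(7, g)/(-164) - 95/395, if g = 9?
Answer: -3827/12956 ≈ -0.29538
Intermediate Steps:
t(7, g)/(-164) - 95/395 = 9/(-164) - 95/395 = 9*(-1/164) - 95*1/395 = -9/164 - 19/79 = -3827/12956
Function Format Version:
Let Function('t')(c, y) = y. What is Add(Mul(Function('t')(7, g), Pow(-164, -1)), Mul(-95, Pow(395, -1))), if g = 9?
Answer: Rational(-3827, 12956) ≈ -0.29538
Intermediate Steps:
Add(Mul(Function('t')(7, g), Pow(-164, -1)), Mul(-95, Pow(395, -1))) = Add(Mul(9, Pow(-164, -1)), Mul(-95, Pow(395, -1))) = Add(Mul(9, Rational(-1, 164)), Mul(-95, Rational(1, 395))) = Add(Rational(-9, 164), Rational(-19, 79)) = Rational(-3827, 12956)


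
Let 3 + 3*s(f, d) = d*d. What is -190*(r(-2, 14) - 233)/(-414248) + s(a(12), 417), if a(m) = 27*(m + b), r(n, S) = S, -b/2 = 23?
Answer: 12005300483/207124 ≈ 57962.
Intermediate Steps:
b = -46 (b = -2*23 = -46)
a(m) = -1242 + 27*m (a(m) = 27*(m - 46) = 27*(-46 + m) = -1242 + 27*m)
s(f, d) = -1 + d**2/3 (s(f, d) = -1 + (d*d)/3 = -1 + d**2/3)
-190*(r(-2, 14) - 233)/(-414248) + s(a(12), 417) = -190*(14 - 233)/(-414248) + (-1 + (1/3)*417**2) = -190*(-219)*(-1/414248) + (-1 + (1/3)*173889) = 41610*(-1/414248) + (-1 + 57963) = -20805/207124 + 57962 = 12005300483/207124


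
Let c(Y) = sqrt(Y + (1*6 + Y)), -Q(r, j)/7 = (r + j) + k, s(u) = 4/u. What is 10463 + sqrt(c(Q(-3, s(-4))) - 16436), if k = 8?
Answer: 10463 + sqrt(-16436 + 5*I*sqrt(2)) ≈ 10463.0 + 128.2*I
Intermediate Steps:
Q(r, j) = -56 - 7*j - 7*r (Q(r, j) = -7*((r + j) + 8) = -7*((j + r) + 8) = -7*(8 + j + r) = -56 - 7*j - 7*r)
c(Y) = sqrt(6 + 2*Y) (c(Y) = sqrt(Y + (6 + Y)) = sqrt(6 + 2*Y))
10463 + sqrt(c(Q(-3, s(-4))) - 16436) = 10463 + sqrt(sqrt(6 + 2*(-56 - 28/(-4) - 7*(-3))) - 16436) = 10463 + sqrt(sqrt(6 + 2*(-56 - 28*(-1)/4 + 21)) - 16436) = 10463 + sqrt(sqrt(6 + 2*(-56 - 7*(-1) + 21)) - 16436) = 10463 + sqrt(sqrt(6 + 2*(-56 + 7 + 21)) - 16436) = 10463 + sqrt(sqrt(6 + 2*(-28)) - 16436) = 10463 + sqrt(sqrt(6 - 56) - 16436) = 10463 + sqrt(sqrt(-50) - 16436) = 10463 + sqrt(5*I*sqrt(2) - 16436) = 10463 + sqrt(-16436 + 5*I*sqrt(2))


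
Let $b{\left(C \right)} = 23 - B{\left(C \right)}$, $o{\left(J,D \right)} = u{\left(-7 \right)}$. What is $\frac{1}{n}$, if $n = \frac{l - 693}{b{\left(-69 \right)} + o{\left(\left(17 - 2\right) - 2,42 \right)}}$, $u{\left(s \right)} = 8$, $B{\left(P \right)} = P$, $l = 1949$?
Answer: $\frac{25}{314} \approx 0.079618$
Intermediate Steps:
$o{\left(J,D \right)} = 8$
$b{\left(C \right)} = 23 - C$
$n = \frac{314}{25}$ ($n = \frac{1949 - 693}{\left(23 - -69\right) + 8} = \frac{1256}{\left(23 + 69\right) + 8} = \frac{1256}{92 + 8} = \frac{1256}{100} = 1256 \cdot \frac{1}{100} = \frac{314}{25} \approx 12.56$)
$\frac{1}{n} = \frac{1}{\frac{314}{25}} = \frac{25}{314}$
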